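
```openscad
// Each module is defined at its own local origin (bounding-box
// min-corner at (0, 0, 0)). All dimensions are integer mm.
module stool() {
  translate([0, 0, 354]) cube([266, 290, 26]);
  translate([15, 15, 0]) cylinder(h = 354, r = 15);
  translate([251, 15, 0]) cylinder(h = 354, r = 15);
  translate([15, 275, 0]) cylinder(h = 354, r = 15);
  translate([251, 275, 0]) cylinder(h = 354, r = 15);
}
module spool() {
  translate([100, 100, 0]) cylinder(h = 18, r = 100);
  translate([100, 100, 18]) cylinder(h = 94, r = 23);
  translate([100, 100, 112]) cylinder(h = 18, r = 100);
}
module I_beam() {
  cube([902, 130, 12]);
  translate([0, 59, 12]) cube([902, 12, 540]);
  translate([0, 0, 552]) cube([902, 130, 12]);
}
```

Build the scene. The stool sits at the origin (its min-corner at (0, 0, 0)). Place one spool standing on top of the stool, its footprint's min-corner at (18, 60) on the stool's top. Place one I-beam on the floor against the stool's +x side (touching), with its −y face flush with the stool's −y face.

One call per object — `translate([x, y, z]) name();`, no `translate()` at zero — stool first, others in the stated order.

stool();
translate([18, 60, 380]) spool();
translate([266, 0, 0]) I_beam();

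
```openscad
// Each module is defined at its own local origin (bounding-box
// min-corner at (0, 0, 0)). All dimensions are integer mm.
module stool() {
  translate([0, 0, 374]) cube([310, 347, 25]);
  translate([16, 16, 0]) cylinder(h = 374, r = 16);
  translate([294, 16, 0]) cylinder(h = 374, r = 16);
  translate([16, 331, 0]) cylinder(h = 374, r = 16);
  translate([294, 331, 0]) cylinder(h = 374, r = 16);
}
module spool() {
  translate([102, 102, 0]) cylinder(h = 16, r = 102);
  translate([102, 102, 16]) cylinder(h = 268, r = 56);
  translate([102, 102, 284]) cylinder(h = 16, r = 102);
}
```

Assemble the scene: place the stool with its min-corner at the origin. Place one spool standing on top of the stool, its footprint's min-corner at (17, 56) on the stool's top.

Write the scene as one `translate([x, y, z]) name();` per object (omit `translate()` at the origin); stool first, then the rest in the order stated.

stool();
translate([17, 56, 399]) spool();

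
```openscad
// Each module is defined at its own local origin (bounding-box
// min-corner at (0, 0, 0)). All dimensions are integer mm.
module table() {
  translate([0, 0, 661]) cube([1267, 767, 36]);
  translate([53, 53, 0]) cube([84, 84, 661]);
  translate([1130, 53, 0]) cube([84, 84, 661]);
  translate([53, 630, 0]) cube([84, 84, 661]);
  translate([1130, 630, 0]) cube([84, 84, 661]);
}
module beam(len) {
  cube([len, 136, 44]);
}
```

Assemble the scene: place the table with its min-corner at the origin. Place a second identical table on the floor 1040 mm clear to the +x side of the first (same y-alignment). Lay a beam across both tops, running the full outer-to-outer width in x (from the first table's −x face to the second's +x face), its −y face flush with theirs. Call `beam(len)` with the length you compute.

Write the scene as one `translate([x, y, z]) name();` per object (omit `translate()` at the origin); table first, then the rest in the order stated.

table();
translate([2307, 0, 0]) table();
translate([0, 0, 697]) beam(3574);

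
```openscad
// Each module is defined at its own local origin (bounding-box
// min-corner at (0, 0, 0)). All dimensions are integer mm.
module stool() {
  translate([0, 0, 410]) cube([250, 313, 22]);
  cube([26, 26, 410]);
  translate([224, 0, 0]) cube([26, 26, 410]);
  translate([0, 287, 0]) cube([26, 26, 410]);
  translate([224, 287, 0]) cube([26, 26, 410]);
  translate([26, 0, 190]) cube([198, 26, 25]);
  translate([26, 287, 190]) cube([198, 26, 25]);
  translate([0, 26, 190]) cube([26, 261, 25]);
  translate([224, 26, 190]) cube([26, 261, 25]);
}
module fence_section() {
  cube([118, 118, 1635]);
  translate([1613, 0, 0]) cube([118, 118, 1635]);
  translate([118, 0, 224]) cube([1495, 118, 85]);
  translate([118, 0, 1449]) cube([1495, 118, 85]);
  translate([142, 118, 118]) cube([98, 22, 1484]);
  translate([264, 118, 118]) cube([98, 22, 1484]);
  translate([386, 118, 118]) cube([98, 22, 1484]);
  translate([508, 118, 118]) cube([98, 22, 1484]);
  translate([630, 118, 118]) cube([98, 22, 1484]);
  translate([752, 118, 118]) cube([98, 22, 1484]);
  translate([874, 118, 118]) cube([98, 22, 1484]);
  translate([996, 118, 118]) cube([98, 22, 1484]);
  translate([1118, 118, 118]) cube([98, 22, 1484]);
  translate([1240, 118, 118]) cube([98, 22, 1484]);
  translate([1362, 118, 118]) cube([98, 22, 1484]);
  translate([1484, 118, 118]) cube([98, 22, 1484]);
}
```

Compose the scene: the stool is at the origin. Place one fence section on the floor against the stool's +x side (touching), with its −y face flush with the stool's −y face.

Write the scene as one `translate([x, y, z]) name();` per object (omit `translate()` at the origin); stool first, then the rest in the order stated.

stool();
translate([250, 0, 0]) fence_section();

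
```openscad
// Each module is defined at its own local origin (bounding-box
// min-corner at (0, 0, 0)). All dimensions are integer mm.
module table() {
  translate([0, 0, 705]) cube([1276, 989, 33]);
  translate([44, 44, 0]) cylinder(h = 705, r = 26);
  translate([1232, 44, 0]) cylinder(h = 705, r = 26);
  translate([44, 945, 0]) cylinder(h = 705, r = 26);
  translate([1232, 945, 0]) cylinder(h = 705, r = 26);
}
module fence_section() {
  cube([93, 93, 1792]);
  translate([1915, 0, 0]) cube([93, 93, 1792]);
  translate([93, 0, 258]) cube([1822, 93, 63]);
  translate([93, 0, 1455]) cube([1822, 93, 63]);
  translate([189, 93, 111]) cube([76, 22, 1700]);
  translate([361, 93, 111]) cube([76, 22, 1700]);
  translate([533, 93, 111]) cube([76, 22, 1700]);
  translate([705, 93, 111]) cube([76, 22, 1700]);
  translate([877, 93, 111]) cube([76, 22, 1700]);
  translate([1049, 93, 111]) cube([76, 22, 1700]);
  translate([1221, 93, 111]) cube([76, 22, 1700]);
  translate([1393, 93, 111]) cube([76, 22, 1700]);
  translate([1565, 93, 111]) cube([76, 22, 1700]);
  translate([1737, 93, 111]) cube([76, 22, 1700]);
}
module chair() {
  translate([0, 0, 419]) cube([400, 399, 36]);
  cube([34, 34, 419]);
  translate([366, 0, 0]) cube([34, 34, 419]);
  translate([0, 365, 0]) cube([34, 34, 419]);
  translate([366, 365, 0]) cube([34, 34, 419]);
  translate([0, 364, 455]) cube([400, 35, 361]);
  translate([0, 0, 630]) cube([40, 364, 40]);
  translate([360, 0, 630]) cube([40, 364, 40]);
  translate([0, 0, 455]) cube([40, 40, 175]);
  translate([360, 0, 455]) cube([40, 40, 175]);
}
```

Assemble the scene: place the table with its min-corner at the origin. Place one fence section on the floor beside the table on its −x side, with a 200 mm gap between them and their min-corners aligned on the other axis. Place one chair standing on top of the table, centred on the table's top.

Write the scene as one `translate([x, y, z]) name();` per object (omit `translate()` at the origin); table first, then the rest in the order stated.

table();
translate([-2208, 0, 0]) fence_section();
translate([438, 295, 738]) chair();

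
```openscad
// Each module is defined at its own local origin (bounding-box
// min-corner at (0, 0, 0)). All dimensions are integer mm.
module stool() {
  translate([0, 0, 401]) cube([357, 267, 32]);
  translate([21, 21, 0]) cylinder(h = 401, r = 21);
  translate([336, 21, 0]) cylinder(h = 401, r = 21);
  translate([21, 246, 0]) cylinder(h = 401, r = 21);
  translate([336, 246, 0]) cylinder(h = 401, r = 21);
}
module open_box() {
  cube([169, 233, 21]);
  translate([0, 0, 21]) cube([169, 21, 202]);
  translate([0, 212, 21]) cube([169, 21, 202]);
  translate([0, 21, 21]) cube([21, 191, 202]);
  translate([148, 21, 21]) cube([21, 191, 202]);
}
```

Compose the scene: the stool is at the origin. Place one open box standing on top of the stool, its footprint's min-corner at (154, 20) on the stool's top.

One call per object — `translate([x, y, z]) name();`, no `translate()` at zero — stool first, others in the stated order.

stool();
translate([154, 20, 433]) open_box();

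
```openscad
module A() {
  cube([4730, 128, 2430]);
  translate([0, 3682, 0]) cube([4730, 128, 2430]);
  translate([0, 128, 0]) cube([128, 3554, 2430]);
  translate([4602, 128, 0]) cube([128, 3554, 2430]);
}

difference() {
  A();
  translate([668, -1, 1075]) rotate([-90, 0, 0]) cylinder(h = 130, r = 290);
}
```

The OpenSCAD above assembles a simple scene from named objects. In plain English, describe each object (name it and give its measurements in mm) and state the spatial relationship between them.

A is a box-shaped house frame (walls only): outside footprint 4730×3810 mm, wall height 2430 mm, wall thickness 128 mm. The two y-facing walls run the full x-width; the two x-facing walls fit between the inner faces of the y-facing walls.

The house frame has a circular hole of radius 290 mm through its front wall, centred at (x = 668, z = 1075).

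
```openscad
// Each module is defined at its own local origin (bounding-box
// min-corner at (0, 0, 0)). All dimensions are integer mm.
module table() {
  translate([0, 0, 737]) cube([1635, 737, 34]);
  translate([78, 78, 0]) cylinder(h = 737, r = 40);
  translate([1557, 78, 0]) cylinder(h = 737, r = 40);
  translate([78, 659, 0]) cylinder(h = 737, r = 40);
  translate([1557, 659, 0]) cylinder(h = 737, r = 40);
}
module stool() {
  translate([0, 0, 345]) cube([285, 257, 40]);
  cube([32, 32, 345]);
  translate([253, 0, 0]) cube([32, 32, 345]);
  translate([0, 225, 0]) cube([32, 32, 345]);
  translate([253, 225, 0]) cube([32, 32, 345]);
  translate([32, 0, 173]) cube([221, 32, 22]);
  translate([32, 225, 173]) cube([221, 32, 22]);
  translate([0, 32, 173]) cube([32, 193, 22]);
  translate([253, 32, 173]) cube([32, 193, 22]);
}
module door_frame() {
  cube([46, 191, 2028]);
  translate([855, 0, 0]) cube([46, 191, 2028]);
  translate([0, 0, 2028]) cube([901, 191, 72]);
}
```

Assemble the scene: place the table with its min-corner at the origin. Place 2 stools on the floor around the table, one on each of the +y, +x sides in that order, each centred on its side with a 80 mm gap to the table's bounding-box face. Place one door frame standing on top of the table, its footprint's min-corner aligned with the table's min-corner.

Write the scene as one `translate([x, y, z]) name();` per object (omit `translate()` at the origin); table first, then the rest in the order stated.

table();
translate([675, 817, 0]) stool();
translate([1715, 240, 0]) stool();
translate([0, 0, 771]) door_frame();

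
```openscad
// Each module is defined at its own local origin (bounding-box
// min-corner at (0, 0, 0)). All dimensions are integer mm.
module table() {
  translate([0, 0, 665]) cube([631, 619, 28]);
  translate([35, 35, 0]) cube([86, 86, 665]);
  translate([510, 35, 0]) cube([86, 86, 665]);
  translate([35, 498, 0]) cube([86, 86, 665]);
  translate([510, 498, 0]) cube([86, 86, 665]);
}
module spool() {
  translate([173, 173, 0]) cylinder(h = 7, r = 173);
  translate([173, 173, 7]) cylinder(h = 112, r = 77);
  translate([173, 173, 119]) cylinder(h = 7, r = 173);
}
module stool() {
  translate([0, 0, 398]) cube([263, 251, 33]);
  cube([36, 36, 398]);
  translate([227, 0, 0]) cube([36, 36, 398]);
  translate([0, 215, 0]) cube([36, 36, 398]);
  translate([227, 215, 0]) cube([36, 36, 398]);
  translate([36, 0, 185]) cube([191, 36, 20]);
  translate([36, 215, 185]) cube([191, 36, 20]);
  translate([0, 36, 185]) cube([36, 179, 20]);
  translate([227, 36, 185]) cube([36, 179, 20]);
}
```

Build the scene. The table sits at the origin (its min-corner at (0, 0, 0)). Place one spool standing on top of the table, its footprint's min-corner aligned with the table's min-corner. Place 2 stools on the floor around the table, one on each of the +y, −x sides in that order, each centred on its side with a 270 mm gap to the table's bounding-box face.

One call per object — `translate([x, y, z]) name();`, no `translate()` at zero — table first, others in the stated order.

table();
translate([0, 0, 693]) spool();
translate([184, 889, 0]) stool();
translate([-533, 184, 0]) stool();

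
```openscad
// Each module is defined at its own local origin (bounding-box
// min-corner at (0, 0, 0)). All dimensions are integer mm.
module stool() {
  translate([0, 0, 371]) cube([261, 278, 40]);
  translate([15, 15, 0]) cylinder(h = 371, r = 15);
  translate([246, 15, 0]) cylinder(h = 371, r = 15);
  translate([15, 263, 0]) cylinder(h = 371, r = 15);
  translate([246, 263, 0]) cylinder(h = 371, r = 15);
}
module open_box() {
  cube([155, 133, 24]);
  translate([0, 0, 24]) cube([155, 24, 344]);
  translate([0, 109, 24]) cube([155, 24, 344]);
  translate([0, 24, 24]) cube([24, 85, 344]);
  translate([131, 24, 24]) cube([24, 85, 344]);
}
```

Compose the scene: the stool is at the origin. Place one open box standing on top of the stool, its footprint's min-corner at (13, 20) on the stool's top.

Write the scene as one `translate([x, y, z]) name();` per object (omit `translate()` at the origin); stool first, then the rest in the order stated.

stool();
translate([13, 20, 411]) open_box();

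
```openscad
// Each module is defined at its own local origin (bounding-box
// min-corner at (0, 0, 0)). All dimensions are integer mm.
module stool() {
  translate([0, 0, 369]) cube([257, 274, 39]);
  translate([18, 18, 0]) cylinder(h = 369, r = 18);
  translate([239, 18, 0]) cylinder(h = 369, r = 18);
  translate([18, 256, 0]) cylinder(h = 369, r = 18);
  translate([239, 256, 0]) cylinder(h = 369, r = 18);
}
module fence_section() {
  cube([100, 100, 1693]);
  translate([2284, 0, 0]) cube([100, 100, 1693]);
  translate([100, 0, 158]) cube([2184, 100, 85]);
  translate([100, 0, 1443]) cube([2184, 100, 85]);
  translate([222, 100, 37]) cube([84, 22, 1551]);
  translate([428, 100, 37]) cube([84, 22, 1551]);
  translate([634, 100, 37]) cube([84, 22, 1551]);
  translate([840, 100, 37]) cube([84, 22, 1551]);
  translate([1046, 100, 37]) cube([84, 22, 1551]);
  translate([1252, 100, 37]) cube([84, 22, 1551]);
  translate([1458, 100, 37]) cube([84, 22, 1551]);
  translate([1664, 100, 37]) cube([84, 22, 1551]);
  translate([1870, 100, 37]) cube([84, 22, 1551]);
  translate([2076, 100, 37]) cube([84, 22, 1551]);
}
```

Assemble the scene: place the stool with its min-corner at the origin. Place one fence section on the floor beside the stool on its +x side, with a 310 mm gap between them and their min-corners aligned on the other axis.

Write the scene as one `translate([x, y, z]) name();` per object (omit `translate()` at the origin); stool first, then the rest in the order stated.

stool();
translate([567, 0, 0]) fence_section();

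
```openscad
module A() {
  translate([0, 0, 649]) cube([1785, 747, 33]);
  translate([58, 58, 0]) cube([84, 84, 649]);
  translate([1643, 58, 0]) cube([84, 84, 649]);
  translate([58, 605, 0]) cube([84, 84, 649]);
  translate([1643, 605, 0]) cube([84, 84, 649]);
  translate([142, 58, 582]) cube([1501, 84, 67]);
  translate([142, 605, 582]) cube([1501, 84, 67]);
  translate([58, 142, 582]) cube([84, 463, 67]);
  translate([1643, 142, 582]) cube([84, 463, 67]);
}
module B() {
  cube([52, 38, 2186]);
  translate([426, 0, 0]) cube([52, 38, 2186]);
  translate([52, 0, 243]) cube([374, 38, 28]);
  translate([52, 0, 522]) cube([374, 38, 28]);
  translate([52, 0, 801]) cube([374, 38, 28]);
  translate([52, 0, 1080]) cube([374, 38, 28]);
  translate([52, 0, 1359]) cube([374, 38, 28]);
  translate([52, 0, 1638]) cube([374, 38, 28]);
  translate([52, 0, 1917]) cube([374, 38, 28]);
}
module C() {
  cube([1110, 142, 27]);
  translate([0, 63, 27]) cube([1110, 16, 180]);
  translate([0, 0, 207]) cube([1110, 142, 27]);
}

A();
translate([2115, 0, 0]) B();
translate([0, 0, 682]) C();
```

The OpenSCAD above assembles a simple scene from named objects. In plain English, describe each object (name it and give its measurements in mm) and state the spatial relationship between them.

A is a table: top 1785 mm (x) × 747 mm (y), 33 mm thick, upper face at z = 682 mm, on four 84×84 mm square legs, each inset 58 mm from the nearest pair of top edges, running from z = 0 to the bottom of the top. Four apron rails, 84 mm thick and 67 mm tall, run between adjacent legs with their top edges flush with the underside of the top and their outer faces flush with the legs' outer faces.

B is a straight ladder. Two 52×38 mm vertical rails, 2186 mm tall, stand 478 mm apart (outside-to-outside) with their front faces coplanar on the −y side. 7 rungs, each 38 mm deep and 28 mm tall, span between the inner faces of the rails, front faces flush with the rails. The lowest rung's underside is at z = 243 mm and rungs are spaced 279 mm apart (underside to underside).

C is an I-beam lying along x, 1110 mm long. Overall section height 234 mm. Two flanges 142 mm wide (y) and 27 mm thick, one on the floor and one at the top; a web 16 mm thick runs between them, centred on the flange width.

The ladder is on the floor beside the table on its +x side. The I-beam is on top of the table.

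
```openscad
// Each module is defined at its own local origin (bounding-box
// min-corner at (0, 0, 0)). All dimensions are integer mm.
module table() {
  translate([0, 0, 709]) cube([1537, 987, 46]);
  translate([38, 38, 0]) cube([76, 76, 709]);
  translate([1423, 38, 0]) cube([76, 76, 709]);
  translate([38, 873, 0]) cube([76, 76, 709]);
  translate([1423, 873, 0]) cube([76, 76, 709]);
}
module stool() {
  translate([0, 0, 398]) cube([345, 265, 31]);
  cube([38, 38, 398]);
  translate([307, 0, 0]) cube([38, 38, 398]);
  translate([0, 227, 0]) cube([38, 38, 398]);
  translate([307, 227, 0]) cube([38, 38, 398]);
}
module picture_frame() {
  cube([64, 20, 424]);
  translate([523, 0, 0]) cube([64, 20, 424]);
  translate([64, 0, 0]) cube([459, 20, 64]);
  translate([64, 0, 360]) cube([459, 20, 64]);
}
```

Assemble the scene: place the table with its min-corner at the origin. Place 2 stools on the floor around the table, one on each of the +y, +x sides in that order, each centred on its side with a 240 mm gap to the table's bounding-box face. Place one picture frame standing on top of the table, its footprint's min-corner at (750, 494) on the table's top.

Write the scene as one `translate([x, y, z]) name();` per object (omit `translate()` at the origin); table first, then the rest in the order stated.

table();
translate([596, 1227, 0]) stool();
translate([1777, 361, 0]) stool();
translate([750, 494, 755]) picture_frame();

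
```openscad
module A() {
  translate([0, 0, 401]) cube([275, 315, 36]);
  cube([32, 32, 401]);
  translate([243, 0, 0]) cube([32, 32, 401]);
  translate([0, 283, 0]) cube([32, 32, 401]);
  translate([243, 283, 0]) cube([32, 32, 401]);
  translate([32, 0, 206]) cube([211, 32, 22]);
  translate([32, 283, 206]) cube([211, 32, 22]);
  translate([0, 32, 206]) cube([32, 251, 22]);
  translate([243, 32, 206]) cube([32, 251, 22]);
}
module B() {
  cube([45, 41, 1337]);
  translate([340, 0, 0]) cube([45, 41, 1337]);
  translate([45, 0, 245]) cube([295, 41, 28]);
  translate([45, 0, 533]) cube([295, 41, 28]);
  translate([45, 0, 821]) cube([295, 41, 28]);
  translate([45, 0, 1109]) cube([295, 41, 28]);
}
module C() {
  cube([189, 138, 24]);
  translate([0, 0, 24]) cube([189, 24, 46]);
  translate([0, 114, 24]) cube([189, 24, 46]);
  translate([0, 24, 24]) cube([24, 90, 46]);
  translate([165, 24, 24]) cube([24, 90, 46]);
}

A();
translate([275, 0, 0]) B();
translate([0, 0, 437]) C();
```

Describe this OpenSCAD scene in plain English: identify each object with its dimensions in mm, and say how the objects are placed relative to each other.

A is a four-legged stool. The seat is a 275×315×36 mm slab whose top surface is at z = 437 mm; four square legs, each 32×32 mm in cross-section, run from the floor (z = 0) to the underside of the seat, each flush with a corner of the seat. Four stretchers, 32 mm wide and 22 mm tall, connect adjacent legs with their undersides at z = 206 mm, each running between the inner faces of the legs it joins and aligned with the legs' outer faces on the other axis.

B is a straight ladder. Two 45×41 mm vertical rails, 1337 mm tall, stand 385 mm apart (outside-to-outside) with their front faces coplanar on the −y side. 4 rungs, each 41 mm deep and 28 mm tall, span between the inner faces of the rails, front faces flush with the rails. The lowest rung's underside is at z = 245 mm and rungs are spaced 288 mm apart (underside to underside).

C is an open storage box with external size 189×138×70 mm and wall thickness 24 mm (the base is also 24 mm thick). The base covers the whole footprint; the four walls stand on the base, with the y-facing walls full-width and the x-facing walls fitting between their inner faces.

The ladder is against the stool's +x side, with their −y faces flush. The open box is on top of the stool.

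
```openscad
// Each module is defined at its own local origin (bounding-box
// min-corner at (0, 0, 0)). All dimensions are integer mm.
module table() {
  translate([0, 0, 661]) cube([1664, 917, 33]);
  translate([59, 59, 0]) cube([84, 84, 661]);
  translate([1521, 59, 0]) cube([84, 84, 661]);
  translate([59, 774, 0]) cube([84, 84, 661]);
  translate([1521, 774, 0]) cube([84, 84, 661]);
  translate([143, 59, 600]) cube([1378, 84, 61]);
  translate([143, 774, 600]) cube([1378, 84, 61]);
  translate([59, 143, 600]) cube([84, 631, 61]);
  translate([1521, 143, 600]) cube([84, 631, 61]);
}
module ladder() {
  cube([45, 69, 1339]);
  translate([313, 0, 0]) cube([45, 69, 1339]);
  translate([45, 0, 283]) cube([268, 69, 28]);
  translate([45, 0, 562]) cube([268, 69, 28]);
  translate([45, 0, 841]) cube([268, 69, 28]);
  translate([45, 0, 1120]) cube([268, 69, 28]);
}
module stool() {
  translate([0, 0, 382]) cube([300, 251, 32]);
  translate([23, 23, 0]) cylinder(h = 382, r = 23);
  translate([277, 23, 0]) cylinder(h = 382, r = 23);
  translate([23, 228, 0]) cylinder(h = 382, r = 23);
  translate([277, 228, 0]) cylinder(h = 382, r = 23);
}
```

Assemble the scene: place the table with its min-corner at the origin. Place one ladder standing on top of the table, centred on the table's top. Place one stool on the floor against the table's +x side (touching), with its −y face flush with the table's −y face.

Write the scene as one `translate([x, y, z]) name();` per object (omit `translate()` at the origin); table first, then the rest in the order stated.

table();
translate([653, 424, 694]) ladder();
translate([1664, 0, 0]) stool();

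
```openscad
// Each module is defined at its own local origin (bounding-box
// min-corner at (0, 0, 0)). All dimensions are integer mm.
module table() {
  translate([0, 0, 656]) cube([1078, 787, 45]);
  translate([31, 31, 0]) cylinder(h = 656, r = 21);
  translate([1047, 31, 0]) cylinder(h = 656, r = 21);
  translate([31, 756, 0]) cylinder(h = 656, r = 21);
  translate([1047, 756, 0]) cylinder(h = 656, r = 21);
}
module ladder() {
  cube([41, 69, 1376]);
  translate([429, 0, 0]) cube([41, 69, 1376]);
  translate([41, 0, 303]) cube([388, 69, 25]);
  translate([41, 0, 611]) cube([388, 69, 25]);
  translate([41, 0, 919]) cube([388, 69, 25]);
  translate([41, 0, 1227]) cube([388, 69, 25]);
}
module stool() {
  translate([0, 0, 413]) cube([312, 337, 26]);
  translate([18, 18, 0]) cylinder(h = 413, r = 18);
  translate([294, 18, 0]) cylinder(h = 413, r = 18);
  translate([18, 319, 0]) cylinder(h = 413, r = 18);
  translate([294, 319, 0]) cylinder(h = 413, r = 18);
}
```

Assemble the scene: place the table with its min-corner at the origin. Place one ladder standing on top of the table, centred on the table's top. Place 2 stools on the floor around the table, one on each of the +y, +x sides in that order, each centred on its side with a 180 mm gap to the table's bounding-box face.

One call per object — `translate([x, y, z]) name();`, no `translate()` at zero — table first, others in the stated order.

table();
translate([304, 359, 701]) ladder();
translate([383, 967, 0]) stool();
translate([1258, 225, 0]) stool();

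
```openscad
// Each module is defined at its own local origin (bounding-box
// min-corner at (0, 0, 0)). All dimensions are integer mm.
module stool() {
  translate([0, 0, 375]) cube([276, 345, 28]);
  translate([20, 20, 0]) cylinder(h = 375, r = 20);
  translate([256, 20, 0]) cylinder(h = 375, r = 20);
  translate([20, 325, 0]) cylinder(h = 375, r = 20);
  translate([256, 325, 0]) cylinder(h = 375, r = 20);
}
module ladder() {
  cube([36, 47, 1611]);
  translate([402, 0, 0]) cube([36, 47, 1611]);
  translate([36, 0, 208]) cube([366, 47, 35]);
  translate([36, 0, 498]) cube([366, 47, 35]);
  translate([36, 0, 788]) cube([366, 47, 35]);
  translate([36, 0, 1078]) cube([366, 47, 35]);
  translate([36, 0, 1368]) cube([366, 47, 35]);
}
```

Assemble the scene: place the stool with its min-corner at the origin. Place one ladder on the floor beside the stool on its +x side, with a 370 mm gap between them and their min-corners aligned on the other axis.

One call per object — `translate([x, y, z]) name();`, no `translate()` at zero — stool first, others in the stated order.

stool();
translate([646, 0, 0]) ladder();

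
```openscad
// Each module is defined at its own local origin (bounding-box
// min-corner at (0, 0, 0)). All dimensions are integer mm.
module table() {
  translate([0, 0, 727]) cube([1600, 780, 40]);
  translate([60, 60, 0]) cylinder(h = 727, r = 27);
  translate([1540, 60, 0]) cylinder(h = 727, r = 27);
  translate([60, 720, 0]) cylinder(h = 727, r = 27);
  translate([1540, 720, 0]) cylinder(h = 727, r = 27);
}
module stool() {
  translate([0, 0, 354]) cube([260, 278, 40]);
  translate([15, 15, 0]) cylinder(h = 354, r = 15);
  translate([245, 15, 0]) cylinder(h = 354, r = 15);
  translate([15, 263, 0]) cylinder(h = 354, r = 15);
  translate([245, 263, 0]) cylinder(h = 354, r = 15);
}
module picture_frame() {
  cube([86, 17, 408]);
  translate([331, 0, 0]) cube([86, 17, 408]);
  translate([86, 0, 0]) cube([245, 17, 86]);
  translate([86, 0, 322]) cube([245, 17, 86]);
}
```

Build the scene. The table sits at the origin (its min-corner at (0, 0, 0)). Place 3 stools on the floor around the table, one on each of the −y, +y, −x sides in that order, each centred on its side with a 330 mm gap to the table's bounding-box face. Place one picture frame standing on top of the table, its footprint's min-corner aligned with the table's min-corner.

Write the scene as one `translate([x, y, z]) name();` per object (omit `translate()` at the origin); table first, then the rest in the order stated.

table();
translate([670, -608, 0]) stool();
translate([670, 1110, 0]) stool();
translate([-590, 251, 0]) stool();
translate([0, 0, 767]) picture_frame();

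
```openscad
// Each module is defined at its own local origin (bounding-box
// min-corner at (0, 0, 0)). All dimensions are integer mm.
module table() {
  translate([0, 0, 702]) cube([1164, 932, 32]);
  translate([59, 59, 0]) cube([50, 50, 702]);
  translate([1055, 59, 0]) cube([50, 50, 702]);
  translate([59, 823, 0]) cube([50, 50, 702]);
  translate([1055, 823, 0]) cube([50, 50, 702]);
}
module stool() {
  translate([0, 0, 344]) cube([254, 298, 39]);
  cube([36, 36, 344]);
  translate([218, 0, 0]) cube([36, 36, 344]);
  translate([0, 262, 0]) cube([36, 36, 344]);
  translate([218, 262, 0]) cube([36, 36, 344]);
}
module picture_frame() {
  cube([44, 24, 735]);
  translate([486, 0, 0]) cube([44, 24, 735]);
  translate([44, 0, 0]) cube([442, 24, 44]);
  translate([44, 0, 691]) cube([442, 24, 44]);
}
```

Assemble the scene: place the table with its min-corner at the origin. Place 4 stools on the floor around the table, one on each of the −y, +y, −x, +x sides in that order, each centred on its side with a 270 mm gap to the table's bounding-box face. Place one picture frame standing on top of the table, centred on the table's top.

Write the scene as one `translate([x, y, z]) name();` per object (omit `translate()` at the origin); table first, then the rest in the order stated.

table();
translate([455, -568, 0]) stool();
translate([455, 1202, 0]) stool();
translate([-524, 317, 0]) stool();
translate([1434, 317, 0]) stool();
translate([317, 454, 734]) picture_frame();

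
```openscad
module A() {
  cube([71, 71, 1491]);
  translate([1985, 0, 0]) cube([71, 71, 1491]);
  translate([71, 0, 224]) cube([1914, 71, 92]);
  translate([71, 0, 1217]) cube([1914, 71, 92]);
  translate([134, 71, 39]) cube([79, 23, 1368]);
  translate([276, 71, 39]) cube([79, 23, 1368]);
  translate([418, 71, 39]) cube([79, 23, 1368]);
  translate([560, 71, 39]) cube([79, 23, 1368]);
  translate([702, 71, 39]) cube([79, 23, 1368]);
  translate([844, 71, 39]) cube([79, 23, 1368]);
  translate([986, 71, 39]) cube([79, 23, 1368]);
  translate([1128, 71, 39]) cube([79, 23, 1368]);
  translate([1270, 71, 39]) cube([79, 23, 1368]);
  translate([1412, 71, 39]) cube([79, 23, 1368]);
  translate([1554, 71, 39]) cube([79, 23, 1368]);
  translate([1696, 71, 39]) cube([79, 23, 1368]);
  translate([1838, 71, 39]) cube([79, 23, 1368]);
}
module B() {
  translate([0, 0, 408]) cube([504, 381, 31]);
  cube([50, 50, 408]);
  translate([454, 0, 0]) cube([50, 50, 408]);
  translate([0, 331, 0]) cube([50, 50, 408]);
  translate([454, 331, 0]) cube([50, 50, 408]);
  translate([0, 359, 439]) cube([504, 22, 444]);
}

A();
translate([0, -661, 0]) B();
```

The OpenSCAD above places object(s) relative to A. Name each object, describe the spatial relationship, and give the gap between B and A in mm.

The chair's nearest face is 280 mm from the fence section's −y face.

A is a fence section. B is a chair. The chair is on the floor beside the fence section on its −y side. The gap between the chair and the fence section is 280 mm.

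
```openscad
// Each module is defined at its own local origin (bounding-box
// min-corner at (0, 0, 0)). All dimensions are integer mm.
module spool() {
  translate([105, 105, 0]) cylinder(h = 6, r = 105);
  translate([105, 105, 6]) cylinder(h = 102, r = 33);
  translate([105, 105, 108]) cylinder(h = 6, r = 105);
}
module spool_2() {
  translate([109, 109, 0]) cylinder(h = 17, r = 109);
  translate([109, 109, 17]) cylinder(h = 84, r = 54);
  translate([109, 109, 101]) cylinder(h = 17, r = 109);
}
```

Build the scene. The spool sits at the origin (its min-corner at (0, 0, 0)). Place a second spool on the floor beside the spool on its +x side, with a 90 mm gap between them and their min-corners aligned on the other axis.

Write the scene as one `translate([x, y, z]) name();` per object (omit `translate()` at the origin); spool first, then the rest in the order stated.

spool();
translate([300, 0, 0]) spool_2();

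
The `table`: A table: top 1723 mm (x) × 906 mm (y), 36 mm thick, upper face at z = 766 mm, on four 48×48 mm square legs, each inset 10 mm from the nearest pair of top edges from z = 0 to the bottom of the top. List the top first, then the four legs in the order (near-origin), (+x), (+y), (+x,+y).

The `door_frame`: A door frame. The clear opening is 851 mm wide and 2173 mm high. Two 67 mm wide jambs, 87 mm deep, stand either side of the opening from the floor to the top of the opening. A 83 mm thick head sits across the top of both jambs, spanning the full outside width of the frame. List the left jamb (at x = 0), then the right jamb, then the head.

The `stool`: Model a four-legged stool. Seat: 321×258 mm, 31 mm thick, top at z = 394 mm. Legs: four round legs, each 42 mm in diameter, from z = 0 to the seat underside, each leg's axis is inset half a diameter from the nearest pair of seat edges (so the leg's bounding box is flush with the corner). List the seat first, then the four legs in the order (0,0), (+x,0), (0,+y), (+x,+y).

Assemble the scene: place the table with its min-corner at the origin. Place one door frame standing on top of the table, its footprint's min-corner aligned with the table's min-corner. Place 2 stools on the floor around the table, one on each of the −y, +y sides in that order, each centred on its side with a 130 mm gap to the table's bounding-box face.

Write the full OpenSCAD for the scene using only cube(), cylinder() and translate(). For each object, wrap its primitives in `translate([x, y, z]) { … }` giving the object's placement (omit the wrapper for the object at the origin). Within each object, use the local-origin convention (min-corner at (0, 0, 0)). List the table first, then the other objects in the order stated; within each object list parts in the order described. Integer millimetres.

translate([0, 0, 730]) cube([1723, 906, 36]);
translate([10, 10, 0]) cube([48, 48, 730]);
translate([1665, 10, 0]) cube([48, 48, 730]);
translate([10, 848, 0]) cube([48, 48, 730]);
translate([1665, 848, 0]) cube([48, 48, 730]);
translate([0, 0, 766]) {
  cube([67, 87, 2173]);
  translate([918, 0, 0]) cube([67, 87, 2173]);
  translate([0, 0, 2173]) cube([985, 87, 83]);
}
translate([701, -388, 0]) {
  translate([0, 0, 363]) cube([321, 258, 31]);
  translate([21, 21, 0]) cylinder(h = 363, r = 21);
  translate([300, 21, 0]) cylinder(h = 363, r = 21);
  translate([21, 237, 0]) cylinder(h = 363, r = 21);
  translate([300, 237, 0]) cylinder(h = 363, r = 21);
}
translate([701, 1036, 0]) {
  translate([0, 0, 363]) cube([321, 258, 31]);
  translate([21, 21, 0]) cylinder(h = 363, r = 21);
  translate([300, 21, 0]) cylinder(h = 363, r = 21);
  translate([21, 237, 0]) cylinder(h = 363, r = 21);
  translate([300, 237, 0]) cylinder(h = 363, r = 21);
}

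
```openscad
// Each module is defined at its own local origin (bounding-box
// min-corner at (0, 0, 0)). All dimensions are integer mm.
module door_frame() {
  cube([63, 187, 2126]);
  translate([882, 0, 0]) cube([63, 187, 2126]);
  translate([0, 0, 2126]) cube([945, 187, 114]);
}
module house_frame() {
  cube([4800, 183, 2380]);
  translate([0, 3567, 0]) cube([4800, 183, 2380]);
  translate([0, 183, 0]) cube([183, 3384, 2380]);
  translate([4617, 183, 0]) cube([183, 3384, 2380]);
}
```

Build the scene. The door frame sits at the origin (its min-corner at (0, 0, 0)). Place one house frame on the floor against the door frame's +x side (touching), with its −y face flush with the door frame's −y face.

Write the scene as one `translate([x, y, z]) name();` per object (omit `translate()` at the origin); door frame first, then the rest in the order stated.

door_frame();
translate([945, 0, 0]) house_frame();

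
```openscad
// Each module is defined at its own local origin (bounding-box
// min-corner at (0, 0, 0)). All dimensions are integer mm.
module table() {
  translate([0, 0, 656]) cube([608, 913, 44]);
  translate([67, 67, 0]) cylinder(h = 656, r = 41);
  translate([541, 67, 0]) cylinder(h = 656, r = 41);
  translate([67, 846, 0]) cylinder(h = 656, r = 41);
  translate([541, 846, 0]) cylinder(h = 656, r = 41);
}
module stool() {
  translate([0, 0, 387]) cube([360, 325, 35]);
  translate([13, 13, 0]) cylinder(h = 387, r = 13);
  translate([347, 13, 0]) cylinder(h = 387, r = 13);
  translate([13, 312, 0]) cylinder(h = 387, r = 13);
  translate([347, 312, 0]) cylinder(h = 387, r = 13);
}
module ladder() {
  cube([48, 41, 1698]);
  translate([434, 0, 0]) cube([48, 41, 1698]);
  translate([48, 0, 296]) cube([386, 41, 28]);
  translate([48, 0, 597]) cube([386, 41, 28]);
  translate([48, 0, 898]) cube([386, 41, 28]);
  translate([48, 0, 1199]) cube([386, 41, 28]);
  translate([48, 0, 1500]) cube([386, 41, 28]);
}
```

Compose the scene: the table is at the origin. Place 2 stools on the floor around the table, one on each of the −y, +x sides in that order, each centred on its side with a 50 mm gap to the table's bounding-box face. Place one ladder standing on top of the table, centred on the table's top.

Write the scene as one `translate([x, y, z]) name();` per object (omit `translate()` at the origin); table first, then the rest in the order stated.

table();
translate([124, -375, 0]) stool();
translate([658, 294, 0]) stool();
translate([63, 436, 700]) ladder();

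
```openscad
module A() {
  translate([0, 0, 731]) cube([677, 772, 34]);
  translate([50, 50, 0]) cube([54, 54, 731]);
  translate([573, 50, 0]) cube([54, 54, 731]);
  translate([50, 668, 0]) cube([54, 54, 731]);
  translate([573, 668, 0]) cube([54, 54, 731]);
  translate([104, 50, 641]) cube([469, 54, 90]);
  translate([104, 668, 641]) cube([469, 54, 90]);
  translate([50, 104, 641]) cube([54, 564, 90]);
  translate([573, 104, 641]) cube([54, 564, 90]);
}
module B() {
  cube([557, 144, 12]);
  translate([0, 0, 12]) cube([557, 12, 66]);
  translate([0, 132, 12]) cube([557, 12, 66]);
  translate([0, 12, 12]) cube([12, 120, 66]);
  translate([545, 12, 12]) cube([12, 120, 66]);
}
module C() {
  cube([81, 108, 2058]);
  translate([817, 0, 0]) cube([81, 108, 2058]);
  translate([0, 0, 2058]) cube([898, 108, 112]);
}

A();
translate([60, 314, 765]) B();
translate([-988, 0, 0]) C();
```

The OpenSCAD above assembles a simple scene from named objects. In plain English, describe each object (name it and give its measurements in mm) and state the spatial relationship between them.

A is a table: top 677 mm (x) × 772 mm (y), 34 mm thick, upper face at z = 765 mm, on four 54×54 mm square legs, each inset 50 mm from the nearest pair of top edges, running from z = 0 to the bottom of the top. Four apron rails, 54 mm thick and 90 mm tall, run between adjacent legs with their top edges flush with the underside of the top and their outer faces flush with the legs' outer faces.

B is an open storage box with external size 557×144×78 mm and wall thickness 12 mm (the base is also 12 mm thick). The base covers the whole footprint; the four walls stand on the base, with the y-facing walls full-width and the x-facing walls fitting between their inner faces.

C is a door frame. The clear opening is 736 mm wide and 2058 mm high. Two 81 mm wide jambs, 108 mm deep, stand either side of the opening from the floor to the top of the opening. A 112 mm thick head sits across the top of both jambs, spanning the full outside width of the frame.

The open box is on top of the table, centred. The door frame is on the floor beside the table on its −x side.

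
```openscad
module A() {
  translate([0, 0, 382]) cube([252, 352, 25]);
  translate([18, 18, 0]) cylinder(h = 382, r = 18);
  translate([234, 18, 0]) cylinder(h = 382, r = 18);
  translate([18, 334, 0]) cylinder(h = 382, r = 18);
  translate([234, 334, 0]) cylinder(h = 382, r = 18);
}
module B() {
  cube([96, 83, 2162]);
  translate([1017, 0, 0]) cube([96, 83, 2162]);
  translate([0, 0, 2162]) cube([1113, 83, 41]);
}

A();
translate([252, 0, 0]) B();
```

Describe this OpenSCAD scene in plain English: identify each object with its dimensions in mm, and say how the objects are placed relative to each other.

A is a four-legged stool. The seat is a 252×352×25 mm slab whose top surface is at z = 407 mm; four round legs, each 36 mm in diameter, run from the floor (z = 0) to the underside of the seat, each leg's axis is inset half a diameter from the nearest pair of seat edges (so the leg's bounding box is flush with the corner).

B is a rectangular door frame: two vertical jambs of 96×83 mm section, 2162 mm tall, with a clear opening 921 mm wide between their inner faces. A header 41 mm tall and 83 mm deep lies on top of the jambs and spans the full outside width.

The door frame is against the stool's +x side, with their −y faces flush.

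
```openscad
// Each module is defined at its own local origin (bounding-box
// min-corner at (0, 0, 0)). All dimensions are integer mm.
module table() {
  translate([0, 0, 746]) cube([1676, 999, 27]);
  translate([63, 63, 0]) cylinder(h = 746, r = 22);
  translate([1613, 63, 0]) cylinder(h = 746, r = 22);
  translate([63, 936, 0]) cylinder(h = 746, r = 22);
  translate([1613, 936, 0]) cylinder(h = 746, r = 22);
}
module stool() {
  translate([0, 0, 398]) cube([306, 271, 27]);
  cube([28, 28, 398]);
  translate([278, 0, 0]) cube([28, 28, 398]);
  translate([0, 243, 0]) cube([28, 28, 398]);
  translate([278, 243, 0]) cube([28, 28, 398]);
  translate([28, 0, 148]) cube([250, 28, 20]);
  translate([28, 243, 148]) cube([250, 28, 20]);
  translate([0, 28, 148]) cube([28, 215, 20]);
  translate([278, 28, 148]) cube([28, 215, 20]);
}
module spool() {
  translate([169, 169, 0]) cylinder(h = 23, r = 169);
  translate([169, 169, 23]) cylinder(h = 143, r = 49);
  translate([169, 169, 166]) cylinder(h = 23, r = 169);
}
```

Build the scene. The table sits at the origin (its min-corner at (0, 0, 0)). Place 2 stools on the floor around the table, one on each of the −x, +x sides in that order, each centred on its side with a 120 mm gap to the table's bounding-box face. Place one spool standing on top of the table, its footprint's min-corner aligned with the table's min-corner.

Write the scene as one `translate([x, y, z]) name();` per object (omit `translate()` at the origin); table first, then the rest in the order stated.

table();
translate([-426, 364, 0]) stool();
translate([1796, 364, 0]) stool();
translate([0, 0, 773]) spool();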